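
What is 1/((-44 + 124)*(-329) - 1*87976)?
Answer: -1/114296 ≈ -8.7492e-6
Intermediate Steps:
1/((-44 + 124)*(-329) - 1*87976) = 1/(80*(-329) - 87976) = 1/(-26320 - 87976) = 1/(-114296) = -1/114296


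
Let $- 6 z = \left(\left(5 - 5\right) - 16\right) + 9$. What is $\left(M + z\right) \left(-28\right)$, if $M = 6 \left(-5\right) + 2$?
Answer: $\frac{2254}{3} \approx 751.33$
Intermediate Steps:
$z = \frac{7}{6}$ ($z = - \frac{\left(\left(5 - 5\right) - 16\right) + 9}{6} = - \frac{\left(0 - 16\right) + 9}{6} = - \frac{-16 + 9}{6} = \left(- \frac{1}{6}\right) \left(-7\right) = \frac{7}{6} \approx 1.1667$)
$M = -28$ ($M = -30 + 2 = -28$)
$\left(M + z\right) \left(-28\right) = \left(-28 + \frac{7}{6}\right) \left(-28\right) = \left(- \frac{161}{6}\right) \left(-28\right) = \frac{2254}{3}$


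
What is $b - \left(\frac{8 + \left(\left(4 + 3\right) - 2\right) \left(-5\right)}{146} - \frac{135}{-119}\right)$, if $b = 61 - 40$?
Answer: $\frac{347167}{17374} \approx 19.982$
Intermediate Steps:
$b = 21$ ($b = 61 - 40 = 21$)
$b - \left(\frac{8 + \left(\left(4 + 3\right) - 2\right) \left(-5\right)}{146} - \frac{135}{-119}\right) = 21 - \left(\frac{8 + \left(\left(4 + 3\right) - 2\right) \left(-5\right)}{146} - \frac{135}{-119}\right) = 21 - \left(\left(8 + \left(7 - 2\right) \left(-5\right)\right) \frac{1}{146} - - \frac{135}{119}\right) = 21 - \left(\left(8 + 5 \left(-5\right)\right) \frac{1}{146} + \frac{135}{119}\right) = 21 - \left(\left(8 - 25\right) \frac{1}{146} + \frac{135}{119}\right) = 21 - \left(\left(-17\right) \frac{1}{146} + \frac{135}{119}\right) = 21 - \left(- \frac{17}{146} + \frac{135}{119}\right) = 21 - \frac{17687}{17374} = \frac{347167}{17374}$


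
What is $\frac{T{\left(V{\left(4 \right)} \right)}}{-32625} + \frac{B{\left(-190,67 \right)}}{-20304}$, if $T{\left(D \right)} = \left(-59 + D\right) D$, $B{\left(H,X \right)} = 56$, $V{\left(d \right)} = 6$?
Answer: $\frac{64301}{9200250} \approx 0.006989$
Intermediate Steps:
$T{\left(D \right)} = D \left(-59 + D\right)$
$\frac{T{\left(V{\left(4 \right)} \right)}}{-32625} + \frac{B{\left(-190,67 \right)}}{-20304} = \frac{6 \left(-59 + 6\right)}{-32625} + \frac{56}{-20304} = 6 \left(-53\right) \left(- \frac{1}{32625}\right) + 56 \left(- \frac{1}{20304}\right) = \left(-318\right) \left(- \frac{1}{32625}\right) - \frac{7}{2538} = \frac{106}{10875} - \frac{7}{2538} = \frac{64301}{9200250}$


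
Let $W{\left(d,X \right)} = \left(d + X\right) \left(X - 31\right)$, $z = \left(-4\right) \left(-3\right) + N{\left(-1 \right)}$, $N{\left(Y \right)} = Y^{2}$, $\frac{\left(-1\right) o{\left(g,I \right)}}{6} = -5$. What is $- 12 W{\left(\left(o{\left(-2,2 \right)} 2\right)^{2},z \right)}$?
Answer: $780408$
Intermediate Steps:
$o{\left(g,I \right)} = 30$ ($o{\left(g,I \right)} = \left(-6\right) \left(-5\right) = 30$)
$z = 13$ ($z = \left(-4\right) \left(-3\right) + \left(-1\right)^{2} = 12 + 1 = 13$)
$W{\left(d,X \right)} = \left(-31 + X\right) \left(X + d\right)$ ($W{\left(d,X \right)} = \left(X + d\right) \left(-31 + X\right) = \left(-31 + X\right) \left(X + d\right)$)
$- 12 W{\left(\left(o{\left(-2,2 \right)} 2\right)^{2},z \right)} = - 12 \left(13^{2} - 403 - 31 \left(30 \cdot 2\right)^{2} + 13 \left(30 \cdot 2\right)^{2}\right) = - 12 \left(169 - 403 - 31 \cdot 60^{2} + 13 \cdot 60^{2}\right) = - 12 \left(169 - 403 - 111600 + 13 \cdot 3600\right) = - 12 \left(169 - 403 - 111600 + 46800\right) = \left(-12\right) \left(-65034\right) = 780408$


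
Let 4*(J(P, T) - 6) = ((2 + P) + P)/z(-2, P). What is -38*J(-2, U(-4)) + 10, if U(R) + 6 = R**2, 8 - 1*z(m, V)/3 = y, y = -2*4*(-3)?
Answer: -10483/48 ≈ -218.40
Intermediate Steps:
y = 24 (y = -8*(-3) = 24)
z(m, V) = -48 (z(m, V) = 24 - 3*24 = 24 - 72 = -48)
U(R) = -6 + R**2
J(P, T) = 575/96 - P/96 (J(P, T) = 6 + (((2 + P) + P)/(-48))/4 = 6 + ((2 + 2*P)*(-1/48))/4 = 6 + (-1/24 - P/24)/4 = 6 + (-1/96 - P/96) = 575/96 - P/96)
-38*J(-2, U(-4)) + 10 = -38*(575/96 - 1/96*(-2)) + 10 = -38*(575/96 + 1/48) + 10 = -38*577/96 + 10 = -10963/48 + 10 = -10483/48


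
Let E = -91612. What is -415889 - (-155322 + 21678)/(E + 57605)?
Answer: -14143270867/34007 ≈ -4.1589e+5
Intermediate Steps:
-415889 - (-155322 + 21678)/(E + 57605) = -415889 - (-155322 + 21678)/(-91612 + 57605) = -415889 - (-133644)/(-34007) = -415889 - (-133644)*(-1)/34007 = -415889 - 1*133644/34007 = -415889 - 133644/34007 = -14143270867/34007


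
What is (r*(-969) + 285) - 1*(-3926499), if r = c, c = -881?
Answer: 4780473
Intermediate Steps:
r = -881
(r*(-969) + 285) - 1*(-3926499) = (-881*(-969) + 285) - 1*(-3926499) = (853689 + 285) + 3926499 = 853974 + 3926499 = 4780473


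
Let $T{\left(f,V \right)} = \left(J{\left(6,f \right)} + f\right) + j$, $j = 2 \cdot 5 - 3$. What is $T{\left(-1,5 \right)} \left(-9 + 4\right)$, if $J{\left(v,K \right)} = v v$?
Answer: $-210$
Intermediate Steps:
$J{\left(v,K \right)} = v^{2}$
$j = 7$ ($j = 10 - 3 = 7$)
$T{\left(f,V \right)} = 43 + f$ ($T{\left(f,V \right)} = \left(6^{2} + f\right) + 7 = \left(36 + f\right) + 7 = 43 + f$)
$T{\left(-1,5 \right)} \left(-9 + 4\right) = \left(43 - 1\right) \left(-9 + 4\right) = 42 \left(-5\right) = -210$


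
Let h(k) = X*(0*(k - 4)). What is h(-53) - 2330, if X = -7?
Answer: -2330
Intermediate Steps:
h(k) = 0 (h(k) = -0*(k - 4) = -0*(-4 + k) = -7*0 = 0)
h(-53) - 2330 = 0 - 2330 = -2330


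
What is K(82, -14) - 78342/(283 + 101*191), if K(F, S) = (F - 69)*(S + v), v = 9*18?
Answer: 18791017/9787 ≈ 1920.0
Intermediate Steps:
v = 162
K(F, S) = (-69 + F)*(162 + S) (K(F, S) = (F - 69)*(S + 162) = (-69 + F)*(162 + S))
K(82, -14) - 78342/(283 + 101*191) = (-11178 - 69*(-14) + 162*82 + 82*(-14)) - 78342/(283 + 101*191) = (-11178 + 966 + 13284 - 1148) - 78342/(283 + 19291) = 1924 - 78342/19574 = 1924 - 78342*1/19574 = 1924 - 39171/9787 = 18791017/9787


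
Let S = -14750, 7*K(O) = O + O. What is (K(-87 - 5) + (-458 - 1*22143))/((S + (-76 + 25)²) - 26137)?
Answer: 17599/29778 ≈ 0.59101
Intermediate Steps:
K(O) = 2*O/7 (K(O) = (O + O)/7 = (2*O)/7 = 2*O/7)
(K(-87 - 5) + (-458 - 1*22143))/((S + (-76 + 25)²) - 26137) = (2*(-87 - 5)/7 + (-458 - 1*22143))/((-14750 + (-76 + 25)²) - 26137) = ((2/7)*(-92) + (-458 - 22143))/((-14750 + (-51)²) - 26137) = (-184/7 - 22601)/((-14750 + 2601) - 26137) = -158391/(7*(-12149 - 26137)) = -158391/7/(-38286) = -158391/7*(-1/38286) = 17599/29778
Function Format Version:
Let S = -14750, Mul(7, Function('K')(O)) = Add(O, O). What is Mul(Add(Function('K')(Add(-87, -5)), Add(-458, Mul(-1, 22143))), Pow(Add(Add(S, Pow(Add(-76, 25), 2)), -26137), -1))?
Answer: Rational(17599, 29778) ≈ 0.59101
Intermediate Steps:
Function('K')(O) = Mul(Rational(2, 7), O) (Function('K')(O) = Mul(Rational(1, 7), Add(O, O)) = Mul(Rational(1, 7), Mul(2, O)) = Mul(Rational(2, 7), O))
Mul(Add(Function('K')(Add(-87, -5)), Add(-458, Mul(-1, 22143))), Pow(Add(Add(S, Pow(Add(-76, 25), 2)), -26137), -1)) = Mul(Add(Mul(Rational(2, 7), Add(-87, -5)), Add(-458, Mul(-1, 22143))), Pow(Add(Add(-14750, Pow(Add(-76, 25), 2)), -26137), -1)) = Mul(Add(Mul(Rational(2, 7), -92), Add(-458, -22143)), Pow(Add(Add(-14750, Pow(-51, 2)), -26137), -1)) = Mul(Add(Rational(-184, 7), -22601), Pow(Add(Add(-14750, 2601), -26137), -1)) = Mul(Rational(-158391, 7), Pow(Add(-12149, -26137), -1)) = Mul(Rational(-158391, 7), Pow(-38286, -1)) = Mul(Rational(-158391, 7), Rational(-1, 38286)) = Rational(17599, 29778)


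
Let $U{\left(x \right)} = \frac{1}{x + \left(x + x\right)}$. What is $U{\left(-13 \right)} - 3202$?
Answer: $- \frac{124879}{39} \approx -3202.0$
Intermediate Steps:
$U{\left(x \right)} = \frac{1}{3 x}$ ($U{\left(x \right)} = \frac{1}{x + 2 x} = \frac{1}{3 x}$)
$U{\left(-13 \right)} - 3202 = \frac{1}{3 \left(-13\right)} - 3202 = \frac{1}{3} \left(- \frac{1}{13}\right) - 3202 = - \frac{1}{39} - 3202 = - \frac{124879}{39}$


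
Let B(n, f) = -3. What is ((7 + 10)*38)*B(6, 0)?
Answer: -1938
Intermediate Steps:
((7 + 10)*38)*B(6, 0) = ((7 + 10)*38)*(-3) = (17*38)*(-3) = 646*(-3) = -1938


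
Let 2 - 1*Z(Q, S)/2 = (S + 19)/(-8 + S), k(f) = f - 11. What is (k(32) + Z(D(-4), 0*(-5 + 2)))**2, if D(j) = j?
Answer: 14161/16 ≈ 885.06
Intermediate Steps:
k(f) = -11 + f
Z(Q, S) = 4 - 2*(19 + S)/(-8 + S) (Z(Q, S) = 4 - 2*(S + 19)/(-8 + S) = 4 - 2*(19 + S)/(-8 + S))
(k(32) + Z(D(-4), 0*(-5 + 2)))**2 = ((-11 + 32) + 2*(-35 + 0*(-5 + 2))/(-8 + 0*(-5 + 2)))**2 = (21 + 2*(-35 + 0*(-3))/(-8 + 0*(-3)))**2 = (21 + 2*(-35 + 0)/(-8 + 0))**2 = (21 + 2*(-35)/(-8))**2 = (21 + 2*(-1/8)*(-35))**2 = (21 + 35/4)**2 = (119/4)**2 = 14161/16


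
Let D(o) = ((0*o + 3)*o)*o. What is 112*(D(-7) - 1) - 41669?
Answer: -25317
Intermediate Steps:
D(o) = 3*o**2 (D(o) = ((0 + 3)*o)*o = (3*o)*o = 3*o**2)
112*(D(-7) - 1) - 41669 = 112*(3*(-7)**2 - 1) - 41669 = 112*(3*49 - 1) - 41669 = 112*(147 - 1) - 41669 = 112*146 - 41669 = 16352 - 41669 = -25317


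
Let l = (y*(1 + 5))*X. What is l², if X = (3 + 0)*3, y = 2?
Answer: 11664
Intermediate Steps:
X = 9 (X = 3*3 = 9)
l = 108 (l = (2*(1 + 5))*9 = (2*6)*9 = 12*9 = 108)
l² = 108² = 11664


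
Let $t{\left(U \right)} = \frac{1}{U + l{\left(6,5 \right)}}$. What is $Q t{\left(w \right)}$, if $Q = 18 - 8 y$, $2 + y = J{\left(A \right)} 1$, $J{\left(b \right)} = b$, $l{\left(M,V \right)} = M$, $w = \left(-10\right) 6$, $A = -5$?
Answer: $- \frac{37}{27} \approx -1.3704$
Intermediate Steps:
$w = -60$
$y = -7$ ($y = -2 - 5 = -7$)
$t{\left(U \right)} = \frac{1}{6 + U}$ ($t{\left(U \right)} = \frac{1}{U + 6} = \frac{1}{6 + U}$)
$Q = 74$ ($Q = 18 - -56 = 18 + 56 = 74$)
$Q t{\left(w \right)} = \frac{74}{6 - 60} = \frac{74}{-54} = 74 \left(- \frac{1}{54}\right) = - \frac{37}{27}$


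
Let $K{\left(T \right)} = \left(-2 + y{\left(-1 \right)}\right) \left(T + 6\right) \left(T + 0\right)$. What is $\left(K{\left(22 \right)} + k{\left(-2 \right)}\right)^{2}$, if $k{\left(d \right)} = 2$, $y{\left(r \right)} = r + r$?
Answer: $6061444$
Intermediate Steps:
$y{\left(r \right)} = 2 r$
$K{\left(T \right)} = - 4 T \left(6 + T\right)$ ($K{\left(T \right)} = \left(-2 + 2 \left(-1\right)\right) \left(T + 6\right) \left(T + 0\right) = \left(-2 - 2\right) \left(6 + T\right) T = - 4 T \left(6 + T\right)$)
$\left(K{\left(22 \right)} + k{\left(-2 \right)}\right)^{2} = \left(\left(-4\right) 22 \left(6 + 22\right) + 2\right)^{2} = \left(\left(-4\right) 22 \cdot 28 + 2\right)^{2} = \left(-2464 + 2\right)^{2} = \left(-2462\right)^{2} = 6061444$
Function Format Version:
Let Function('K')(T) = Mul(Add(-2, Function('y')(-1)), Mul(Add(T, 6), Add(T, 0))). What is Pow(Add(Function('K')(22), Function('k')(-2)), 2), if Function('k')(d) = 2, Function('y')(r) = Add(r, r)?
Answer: 6061444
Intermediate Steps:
Function('y')(r) = Mul(2, r)
Function('K')(T) = Mul(-4, T, Add(6, T)) (Function('K')(T) = Mul(Add(-2, Mul(2, -1)), Mul(Add(T, 6), Add(T, 0))) = Mul(Add(-2, -2), Mul(Add(6, T), T)) = Mul(-4, Mul(T, Add(6, T))) = Mul(-4, T, Add(6, T)))
Pow(Add(Function('K')(22), Function('k')(-2)), 2) = Pow(Add(Mul(-4, 22, Add(6, 22)), 2), 2) = Pow(Add(Mul(-4, 22, 28), 2), 2) = Pow(Add(-2464, 2), 2) = Pow(-2462, 2) = 6061444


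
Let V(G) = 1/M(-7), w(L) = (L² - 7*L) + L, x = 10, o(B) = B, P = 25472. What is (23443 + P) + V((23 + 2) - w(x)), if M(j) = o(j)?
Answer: 342404/7 ≈ 48915.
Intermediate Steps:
w(L) = L² - 6*L
M(j) = j
V(G) = -⅐ (V(G) = 1/(-7) = -⅐)
(23443 + P) + V((23 + 2) - w(x)) = (23443 + 25472) - ⅐ = 48915 - ⅐ = 342404/7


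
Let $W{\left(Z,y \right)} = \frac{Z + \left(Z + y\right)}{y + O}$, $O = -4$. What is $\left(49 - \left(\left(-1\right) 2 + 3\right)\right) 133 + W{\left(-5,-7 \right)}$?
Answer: $\frac{70241}{11} \approx 6385.5$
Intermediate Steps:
$W{\left(Z,y \right)} = \frac{y + 2 Z}{-4 + y}$ ($W{\left(Z,y \right)} = \frac{Z + \left(Z + y\right)}{y - 4} = \frac{y + 2 Z}{-4 + y}$)
$\left(49 - \left(\left(-1\right) 2 + 3\right)\right) 133 + W{\left(-5,-7 \right)} = \left(49 - \left(\left(-1\right) 2 + 3\right)\right) 133 + \frac{-7 + 2 \left(-5\right)}{-4 - 7} = \left(49 - \left(-2 + 3\right)\right) 133 + \frac{-7 - 10}{-11} = \left(49 - 1\right) 133 - - \frac{17}{11} = \left(49 - 1\right) 133 + \frac{17}{11} = 48 \cdot 133 + \frac{17}{11} = 6384 + \frac{17}{11} = \frac{70241}{11}$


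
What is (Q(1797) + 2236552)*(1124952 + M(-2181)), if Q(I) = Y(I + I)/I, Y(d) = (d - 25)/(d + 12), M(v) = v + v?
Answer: 902250304009182415/359999 ≈ 2.5063e+12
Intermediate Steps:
M(v) = 2*v
Y(d) = (-25 + d)/(12 + d)
Q(I) = (-25 + 2*I)/(I*(12 + 2*I)) (Q(I) = ((-25 + (I + I))/(12 + (I + I)))/I = ((-25 + 2*I)/(12 + 2*I))/I = (-25 + 2*I)/(I*(12 + 2*I)))
(Q(1797) + 2236552)*(1124952 + M(-2181)) = ((-25/2 + 1797)/(1797*(6 + 1797)) + 2236552)*(1124952 + 2*(-2181)) = ((1/1797)*(3569/2)/1803 + 2236552)*(1124952 - 4362) = ((1/1797)*(1/1803)*(3569/2) + 2236552)*1120590 = (3569/6479982 + 2236552)*1120590 = (14492816705633/6479982)*1120590 = 902250304009182415/359999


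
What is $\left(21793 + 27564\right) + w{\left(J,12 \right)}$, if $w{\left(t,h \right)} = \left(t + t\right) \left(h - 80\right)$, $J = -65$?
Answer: $58197$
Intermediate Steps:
$w{\left(t,h \right)} = 2 t \left(-80 + h\right)$
$\left(21793 + 27564\right) + w{\left(J,12 \right)} = \left(21793 + 27564\right) + 2 \left(-65\right) \left(-80 + 12\right) = 49357 + 2 \left(-65\right) \left(-68\right) = 49357 + 8840 = 58197$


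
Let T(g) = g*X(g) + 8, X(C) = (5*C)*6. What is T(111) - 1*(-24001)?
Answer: 393639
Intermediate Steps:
X(C) = 30*C
T(g) = 8 + 30*g² (T(g) = g*(30*g) + 8 = 30*g² + 8 = 8 + 30*g²)
T(111) - 1*(-24001) = (8 + 30*111²) - 1*(-24001) = (8 + 30*12321) + 24001 = (8 + 369630) + 24001 = 369638 + 24001 = 393639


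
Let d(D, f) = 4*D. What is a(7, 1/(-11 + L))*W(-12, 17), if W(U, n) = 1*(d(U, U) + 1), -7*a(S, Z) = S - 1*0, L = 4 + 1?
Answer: 47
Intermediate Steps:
L = 5
a(S, Z) = -S/7 (a(S, Z) = -(S - 1*0)/7 = -(S + 0)/7 = -S/7)
W(U, n) = 1 + 4*U (W(U, n) = 1*(4*U + 1) = 1*(1 + 4*U) = 1 + 4*U)
a(7, 1/(-11 + L))*W(-12, 17) = (-⅐*7)*(1 + 4*(-12)) = -(1 - 48) = -1*(-47) = 47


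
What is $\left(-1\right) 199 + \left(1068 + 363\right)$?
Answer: $1232$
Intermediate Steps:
$\left(-1\right) 199 + \left(1068 + 363\right) = -199 + 1431 = 1232$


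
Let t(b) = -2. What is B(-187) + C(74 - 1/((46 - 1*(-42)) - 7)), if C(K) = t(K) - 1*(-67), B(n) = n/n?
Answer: 66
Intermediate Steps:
B(n) = 1
C(K) = 65 (C(K) = -2 - 1*(-67) = -2 + 67 = 65)
B(-187) + C(74 - 1/((46 - 1*(-42)) - 7)) = 1 + 65 = 66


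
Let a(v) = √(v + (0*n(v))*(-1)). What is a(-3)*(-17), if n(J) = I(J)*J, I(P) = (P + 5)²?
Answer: -17*I*√3 ≈ -29.445*I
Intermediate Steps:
I(P) = (5 + P)²
n(J) = J*(5 + J)² (n(J) = (5 + J)²*J = J*(5 + J)²)
a(v) = √v (a(v) = √(v + (0*(v*(5 + v)²))*(-1)) = √(v + 0*(-1)) = √(v + 0) = √v)
a(-3)*(-17) = √(-3)*(-17) = (I*√3)*(-17) = -17*I*√3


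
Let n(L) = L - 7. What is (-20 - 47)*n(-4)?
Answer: 737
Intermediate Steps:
n(L) = -7 + L
(-20 - 47)*n(-4) = (-20 - 47)*(-7 - 4) = -67*(-11) = 737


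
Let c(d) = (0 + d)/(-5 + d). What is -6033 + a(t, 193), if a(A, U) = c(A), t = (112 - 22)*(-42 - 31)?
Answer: -7932081/1315 ≈ -6032.0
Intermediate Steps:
t = -6570 (t = 90*(-73) = -6570)
c(d) = d/(-5 + d)
a(A, U) = A/(-5 + A)
-6033 + a(t, 193) = -6033 - 6570/(-5 - 6570) = -6033 - 6570/(-6575) = -6033 - 6570*(-1/6575) = -6033 + 1314/1315 = -7932081/1315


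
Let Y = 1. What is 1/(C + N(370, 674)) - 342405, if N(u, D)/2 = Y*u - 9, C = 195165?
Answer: -67072688234/195887 ≈ -3.4241e+5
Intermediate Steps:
N(u, D) = -18 + 2*u (N(u, D) = 2*(1*u - 9) = 2*(u - 9) = 2*(-9 + u) = -18 + 2*u)
1/(C + N(370, 674)) - 342405 = 1/(195165 + (-18 + 2*370)) - 342405 = 1/(195165 + (-18 + 740)) - 342405 = 1/(195165 + 722) - 342405 = 1/195887 - 342405 = -67072688234/195887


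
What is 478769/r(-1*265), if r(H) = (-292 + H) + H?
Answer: -478769/822 ≈ -582.44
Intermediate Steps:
r(H) = -292 + 2*H
478769/r(-1*265) = 478769/(-292 + 2*(-1*265)) = 478769/(-292 + 2*(-265)) = 478769/(-292 - 530) = 478769/(-822) = 478769*(-1/822) = -478769/822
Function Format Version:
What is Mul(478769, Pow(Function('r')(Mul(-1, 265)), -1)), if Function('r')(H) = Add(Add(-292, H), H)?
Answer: Rational(-478769, 822) ≈ -582.44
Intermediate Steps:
Function('r')(H) = Add(-292, Mul(2, H))
Mul(478769, Pow(Function('r')(Mul(-1, 265)), -1)) = Mul(478769, Pow(Add(-292, Mul(2, Mul(-1, 265))), -1)) = Mul(478769, Pow(Add(-292, Mul(2, -265)), -1)) = Mul(478769, Pow(Add(-292, -530), -1)) = Mul(478769, Pow(-822, -1)) = Mul(478769, Rational(-1, 822)) = Rational(-478769, 822)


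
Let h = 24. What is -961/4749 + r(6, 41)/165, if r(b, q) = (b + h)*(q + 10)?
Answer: 473827/52239 ≈ 9.0704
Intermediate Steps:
r(b, q) = (10 + q)*(24 + b) (r(b, q) = (b + 24)*(q + 10) = (24 + b)*(10 + q) = (10 + q)*(24 + b))
-961/4749 + r(6, 41)/165 = -961/4749 + (240 + 10*6 + 24*41 + 6*41)/165 = -961*1/4749 + (240 + 60 + 984 + 246)*(1/165) = -961/4749 + 1530*(1/165) = -961/4749 + 102/11 = 473827/52239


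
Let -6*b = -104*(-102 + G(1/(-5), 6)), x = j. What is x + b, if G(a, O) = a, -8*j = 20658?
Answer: -261223/60 ≈ -4353.7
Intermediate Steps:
j = -10329/4 (j = -⅛*20658 = -10329/4 ≈ -2582.3)
x = -10329/4 ≈ -2582.3
b = -26572/15 (b = -(-52)*(-102 + 1/(-5))/3 = -(-52)*(-102 - ⅕)/3 = -(-52)*(-511)/(3*5) = -⅙*53144/5 = -26572/15 ≈ -1771.5)
x + b = -10329/4 - 26572/15 = -261223/60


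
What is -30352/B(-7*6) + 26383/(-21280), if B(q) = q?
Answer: 6579413/9120 ≈ 721.43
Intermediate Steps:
-30352/B(-7*6) + 26383/(-21280) = -30352/((-7*6)) + 26383/(-21280) = -30352/(-42) + 26383*(-1/21280) = -30352*(-1/42) - 3769/3040 = 2168/3 - 3769/3040 = 6579413/9120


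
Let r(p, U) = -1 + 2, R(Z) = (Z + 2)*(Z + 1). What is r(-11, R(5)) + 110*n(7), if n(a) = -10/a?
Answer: -1093/7 ≈ -156.14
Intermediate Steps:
R(Z) = (1 + Z)*(2 + Z) (R(Z) = (2 + Z)*(1 + Z) = (1 + Z)*(2 + Z))
r(p, U) = 1
r(-11, R(5)) + 110*n(7) = 1 + 110*(-10/7) = 1 - 1100/7 = -1093/7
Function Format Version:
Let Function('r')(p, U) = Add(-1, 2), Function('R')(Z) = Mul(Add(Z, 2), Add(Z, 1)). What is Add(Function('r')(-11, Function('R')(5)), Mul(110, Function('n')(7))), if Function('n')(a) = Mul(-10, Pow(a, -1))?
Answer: Rational(-1093, 7) ≈ -156.14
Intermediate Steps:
Function('R')(Z) = Mul(Add(1, Z), Add(2, Z)) (Function('R')(Z) = Mul(Add(2, Z), Add(1, Z)) = Mul(Add(1, Z), Add(2, Z)))
Function('r')(p, U) = 1
Add(Function('r')(-11, Function('R')(5)), Mul(110, Function('n')(7))) = Add(1, Mul(110, Mul(-10, Pow(7, -1)))) = Add(1, Mul(110, Mul(-10, Rational(1, 7)))) = Add(1, Mul(110, Rational(-10, 7))) = Add(1, Rational(-1100, 7)) = Rational(-1093, 7)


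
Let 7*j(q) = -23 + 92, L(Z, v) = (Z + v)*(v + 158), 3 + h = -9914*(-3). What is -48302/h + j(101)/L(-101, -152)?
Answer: -7468247/4579806 ≈ -1.6307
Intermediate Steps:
h = 29739 (h = -3 - 9914*(-3) = -3 - 4957*(-6) = -3 + 29742 = 29739)
L(Z, v) = (158 + v)*(Z + v) (L(Z, v) = (Z + v)*(158 + v) = (158 + v)*(Z + v))
j(q) = 69/7 (j(q) = (-23 + 92)/7 = (1/7)*69 = 69/7)
-48302/h + j(101)/L(-101, -152) = -48302/29739 + 69/(7*((-152)**2 + 158*(-101) + 158*(-152) - 101*(-152))) = -48302*1/29739 + 69/(7*(23104 - 15958 - 24016 + 15352)) = -48302/29739 + (69/7)/(-1518) = -48302/29739 + (69/7)*(-1/1518) = -48302/29739 - 1/154 = -7468247/4579806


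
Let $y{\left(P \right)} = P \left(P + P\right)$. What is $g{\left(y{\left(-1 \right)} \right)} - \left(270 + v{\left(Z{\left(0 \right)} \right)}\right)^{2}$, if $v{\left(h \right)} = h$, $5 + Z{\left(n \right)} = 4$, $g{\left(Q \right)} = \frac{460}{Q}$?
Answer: $-72131$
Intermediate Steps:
$y{\left(P \right)} = 2 P^{2}$ ($y{\left(P \right)} = P 2 P = 2 P^{2}$)
$Z{\left(n \right)} = -1$ ($Z{\left(n \right)} = -5 + 4 = -1$)
$g{\left(y{\left(-1 \right)} \right)} - \left(270 + v{\left(Z{\left(0 \right)} \right)}\right)^{2} = \frac{460}{2 \left(-1\right)^{2}} - \left(270 - 1\right)^{2} = \frac{460}{2 \cdot 1} - 269^{2} = \frac{460}{2} - 72361 = 460 \cdot \frac{1}{2} - 72361 = 230 - 72361 = -72131$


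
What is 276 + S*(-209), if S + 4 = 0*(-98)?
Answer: 1112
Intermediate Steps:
S = -4 (S = -4 + 0*(-98) = -4 + 0 = -4)
276 + S*(-209) = 276 - 4*(-209) = 276 + 836 = 1112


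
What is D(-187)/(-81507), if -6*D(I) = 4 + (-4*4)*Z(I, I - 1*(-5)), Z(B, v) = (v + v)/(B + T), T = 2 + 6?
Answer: -2554/43769259 ≈ -5.8351e-5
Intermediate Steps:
T = 8
Z(B, v) = 2*v/(8 + B) (Z(B, v) = (v + v)/(B + 8) = (2*v)/(8 + B) = 2*v/(8 + B))
D(I) = -⅔ + 16*(5 + I)/(3*(8 + I)) (D(I) = -(4 + (-4*4)*(2*(I - 1*(-5))/(8 + I)))/6 = -(4 - 32*(I + 5)/(8 + I))/6 = -(4 - 32*(5 + I)/(8 + I))/6 = -⅔ + 16*(5 + I)/(3*(8 + I)))
D(-187)/(-81507) = (2*(32 + 7*(-187))/(3*(8 - 187)))/(-81507) = ((⅔)*(32 - 1309)/(-179))*(-1/81507) = ((⅔)*(-1/179)*(-1277))*(-1/81507) = (2554/537)*(-1/81507) = -2554/43769259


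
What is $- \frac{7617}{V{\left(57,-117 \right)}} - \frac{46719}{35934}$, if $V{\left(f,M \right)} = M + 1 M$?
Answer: $\frac{7299362}{233571} \approx 31.251$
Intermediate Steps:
$V{\left(f,M \right)} = 2 M$ ($V{\left(f,M \right)} = M + M = 2 M$)
$- \frac{7617}{V{\left(57,-117 \right)}} - \frac{46719}{35934} = - \frac{7617}{2 \left(-117\right)} - \frac{46719}{35934} = - \frac{7617}{-234} - \frac{15573}{11978} = \left(-7617\right) \left(- \frac{1}{234}\right) - \frac{15573}{11978} = \frac{2539}{78} - \frac{15573}{11978} = \frac{7299362}{233571}$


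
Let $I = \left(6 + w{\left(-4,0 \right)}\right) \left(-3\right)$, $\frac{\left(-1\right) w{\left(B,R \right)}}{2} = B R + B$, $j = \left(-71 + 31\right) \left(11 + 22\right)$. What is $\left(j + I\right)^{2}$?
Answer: $1855044$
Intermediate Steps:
$j = -1320$ ($j = \left(-40\right) 33 = -1320$)
$w{\left(B,R \right)} = - 2 B - 2 B R$ ($w{\left(B,R \right)} = - 2 \left(B R + B\right) = - 2 \left(B + B R\right) = - 2 B - 2 B R$)
$I = -42$ ($I = \left(6 - - 8 \left(1 + 0\right)\right) \left(-3\right) = \left(6 - \left(-8\right) 1\right) \left(-3\right) = \left(6 + 8\right) \left(-3\right) = 14 \left(-3\right) = -42$)
$\left(j + I\right)^{2} = \left(-1320 - 42\right)^{2} = \left(-1362\right)^{2} = 1855044$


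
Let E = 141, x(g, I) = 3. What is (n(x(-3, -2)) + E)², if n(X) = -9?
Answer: 17424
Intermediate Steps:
(n(x(-3, -2)) + E)² = (-9 + 141)² = 132² = 17424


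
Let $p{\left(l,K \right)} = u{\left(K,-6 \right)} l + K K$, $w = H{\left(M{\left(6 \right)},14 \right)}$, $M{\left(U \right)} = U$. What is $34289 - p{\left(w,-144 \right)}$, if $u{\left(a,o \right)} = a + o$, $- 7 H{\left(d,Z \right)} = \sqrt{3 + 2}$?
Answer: $13553 - \frac{150 \sqrt{5}}{7} \approx 13505.0$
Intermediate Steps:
$H{\left(d,Z \right)} = - \frac{\sqrt{5}}{7}$ ($H{\left(d,Z \right)} = - \frac{\sqrt{3 + 2}}{7} = - \frac{\sqrt{5}}{7}$)
$w = - \frac{\sqrt{5}}{7} \approx -0.31944$
$p{\left(l,K \right)} = K^{2} + l \left(-6 + K\right)$ ($p{\left(l,K \right)} = \left(K - 6\right) l + K K = \left(-6 + K\right) l + K^{2} = l \left(-6 + K\right) + K^{2} = K^{2} + l \left(-6 + K\right)$)
$34289 - p{\left(w,-144 \right)} = 34289 - \left(\left(-144\right)^{2} + - \frac{\sqrt{5}}{7} \left(-6 - 144\right)\right) = 34289 - \left(20736 + - \frac{\sqrt{5}}{7} \left(-150\right)\right) = 34289 - \left(20736 + \frac{150 \sqrt{5}}{7}\right) = 13553 - \frac{150 \sqrt{5}}{7}$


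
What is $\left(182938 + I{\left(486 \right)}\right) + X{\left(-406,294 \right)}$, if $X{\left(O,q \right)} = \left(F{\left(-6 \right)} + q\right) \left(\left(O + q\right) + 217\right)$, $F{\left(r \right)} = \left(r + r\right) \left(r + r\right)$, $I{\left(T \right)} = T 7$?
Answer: $232330$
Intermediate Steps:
$I{\left(T \right)} = 7 T$
$F{\left(r \right)} = 4 r^{2}$ ($F{\left(r \right)} = 2 r 2 r = 4 r^{2}$)
$X{\left(O,q \right)} = \left(144 + q\right) \left(217 + O + q\right)$ ($X{\left(O,q \right)} = \left(4 \left(-6\right)^{2} + q\right) \left(\left(O + q\right) + 217\right) = \left(4 \cdot 36 + q\right) \left(217 + O + q\right) = \left(144 + q\right) \left(217 + O + q\right)$)
$\left(182938 + I{\left(486 \right)}\right) + X{\left(-406,294 \right)} = \left(182938 + 7 \cdot 486\right) + \left(31248 + 294^{2} + 144 \left(-406\right) + 361 \cdot 294 - 119364\right) = \left(182938 + 3402\right) + \left(31248 + 86436 - 58464 + 106134 - 119364\right) = 186340 + 45990 = 232330$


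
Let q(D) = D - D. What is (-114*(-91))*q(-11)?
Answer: 0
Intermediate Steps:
q(D) = 0
(-114*(-91))*q(-11) = -114*(-91)*0 = 10374*0 = 0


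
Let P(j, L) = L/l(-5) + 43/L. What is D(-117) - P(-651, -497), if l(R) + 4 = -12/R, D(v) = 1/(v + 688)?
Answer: -705010295/2270296 ≈ -310.54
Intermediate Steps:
D(v) = 1/(688 + v)
l(R) = -4 - 12/R
P(j, L) = 43/L - 5*L/8 (P(j, L) = L/(-4 - 12/(-5)) + 43/L = L/(-4 - 12*(-⅕)) + 43/L = L/(-4 + 12/5) + 43/L = L/(-8/5) + 43/L = L*(-5/8) + 43/L = -5*L/8 + 43/L = 43/L - 5*L/8)
D(-117) - P(-651, -497) = 1/(688 - 117) - (43/(-497) - 5/8*(-497)) = 1/571 - (43*(-1/497) + 2485/8) = 1/571 - (-43/497 + 2485/8) = 1/571 - 1*1234701/3976 = 1/571 - 1234701/3976 = -705010295/2270296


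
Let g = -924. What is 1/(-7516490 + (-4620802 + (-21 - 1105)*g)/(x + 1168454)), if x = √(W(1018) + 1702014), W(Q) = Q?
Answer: -2565535138520852693/19283827074665933196973761 - 1790189*√425758/19283827074665933196973761 ≈ -1.3304e-7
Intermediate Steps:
x = 2*√425758 (x = √(1018 + 1702014) = √1703032 = 2*√425758 ≈ 1305.0)
1/(-7516490 + (-4620802 + (-21 - 1105)*g)/(x + 1168454)) = 1/(-7516490 + (-4620802 + (-21 - 1105)*(-924))/(2*√425758 + 1168454)) = 1/(-7516490 + (-4620802 - 1126*(-924))/(1168454 + 2*√425758)) = 1/(-7516490 + (-4620802 + 1040424)/(1168454 + 2*√425758)) = 1/(-7516490 - 3580378/(1168454 + 2*√425758))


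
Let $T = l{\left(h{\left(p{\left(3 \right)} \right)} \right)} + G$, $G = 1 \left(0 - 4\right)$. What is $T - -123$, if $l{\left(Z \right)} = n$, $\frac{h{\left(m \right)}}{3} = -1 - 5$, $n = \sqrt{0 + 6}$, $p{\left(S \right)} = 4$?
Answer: $119 + \sqrt{6} \approx 121.45$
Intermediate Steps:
$n = \sqrt{6} \approx 2.4495$
$h{\left(m \right)} = -18$ ($h{\left(m \right)} = 3 \left(-1 - 5\right) = 3 \left(-6\right) = -18$)
$l{\left(Z \right)} = \sqrt{6}$
$G = -4$ ($G = 1 \left(-4\right) = -4$)
$T = -4 + \sqrt{6}$ ($T = \sqrt{6} - 4 = -4 + \sqrt{6} \approx -1.5505$)
$T - -123 = \left(-4 + \sqrt{6}\right) - -123 = \left(-4 + \sqrt{6}\right) + 123 = 119 + \sqrt{6}$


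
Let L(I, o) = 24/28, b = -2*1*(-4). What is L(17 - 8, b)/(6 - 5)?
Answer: 6/7 ≈ 0.85714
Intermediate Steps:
b = 8 (b = -2*(-4) = 8)
L(I, o) = 6/7 (L(I, o) = 24*(1/28) = 6/7)
L(17 - 8, b)/(6 - 5) = (6/7)/(6 - 5) = (6/7)/1 = 1*(6/7) = 6/7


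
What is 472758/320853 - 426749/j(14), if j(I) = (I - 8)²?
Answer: -184759349/15588 ≈ -11853.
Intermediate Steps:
j(I) = (-8 + I)²
472758/320853 - 426749/j(14) = 472758/320853 - 426749/(-8 + 14)² = 472758*(1/320853) - 426749/(6²) = 638/433 - 426749/36 = -184759349/15588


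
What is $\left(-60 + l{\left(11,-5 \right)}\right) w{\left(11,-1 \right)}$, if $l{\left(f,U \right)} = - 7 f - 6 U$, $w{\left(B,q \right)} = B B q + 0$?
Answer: $12947$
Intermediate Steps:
$w{\left(B,q \right)} = q B^{2}$ ($w{\left(B,q \right)} = B^{2} q + 0 = q B^{2} + 0 = q B^{2}$)
$\left(-60 + l{\left(11,-5 \right)}\right) w{\left(11,-1 \right)} = \left(-60 - 47\right) \left(- 11^{2}\right) = \left(-60 + \left(-77 + 30\right)\right) \left(\left(-1\right) 121\right) = \left(-60 - 47\right) \left(-121\right) = \left(-107\right) \left(-121\right) = 12947$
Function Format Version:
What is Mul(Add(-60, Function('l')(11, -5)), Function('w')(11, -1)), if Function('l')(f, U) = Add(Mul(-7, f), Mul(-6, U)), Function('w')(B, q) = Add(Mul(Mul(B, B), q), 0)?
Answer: 12947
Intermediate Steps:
Function('w')(B, q) = Mul(q, Pow(B, 2)) (Function('w')(B, q) = Add(Mul(Pow(B, 2), q), 0) = Add(Mul(q, Pow(B, 2)), 0) = Mul(q, Pow(B, 2)))
Mul(Add(-60, Function('l')(11, -5)), Function('w')(11, -1)) = Mul(Add(-60, Add(Mul(-7, 11), Mul(-6, -5))), Mul(-1, Pow(11, 2))) = Mul(Add(-60, Add(-77, 30)), Mul(-1, 121)) = Mul(Add(-60, -47), -121) = Mul(-107, -121) = 12947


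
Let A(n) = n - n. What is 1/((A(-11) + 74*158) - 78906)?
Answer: -1/67214 ≈ -1.4878e-5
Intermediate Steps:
A(n) = 0
1/((A(-11) + 74*158) - 78906) = 1/((0 + 74*158) - 78906) = 1/((0 + 11692) - 78906) = 1/(11692 - 78906) = 1/(-67214) = -1/67214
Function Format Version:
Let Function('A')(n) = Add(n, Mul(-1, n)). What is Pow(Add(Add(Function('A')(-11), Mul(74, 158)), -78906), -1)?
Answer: Rational(-1, 67214) ≈ -1.4878e-5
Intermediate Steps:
Function('A')(n) = 0
Pow(Add(Add(Function('A')(-11), Mul(74, 158)), -78906), -1) = Pow(Add(Add(0, Mul(74, 158)), -78906), -1) = Pow(Add(Add(0, 11692), -78906), -1) = Pow(Add(11692, -78906), -1) = Pow(-67214, -1) = Rational(-1, 67214)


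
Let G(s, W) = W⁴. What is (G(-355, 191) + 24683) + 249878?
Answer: 1331137922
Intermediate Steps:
(G(-355, 191) + 24683) + 249878 = (191⁴ + 24683) + 249878 = (1330863361 + 24683) + 249878 = 1330888044 + 249878 = 1331137922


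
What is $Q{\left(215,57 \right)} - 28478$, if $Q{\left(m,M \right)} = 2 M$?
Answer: $-28364$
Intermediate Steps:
$Q{\left(215,57 \right)} - 28478 = 2 \cdot 57 - 28478 = 114 - 28478 = -28364$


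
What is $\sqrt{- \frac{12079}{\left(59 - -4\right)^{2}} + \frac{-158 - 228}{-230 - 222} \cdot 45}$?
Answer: $\frac{\sqrt{7173445886}}{14238} \approx 5.9486$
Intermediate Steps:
$\sqrt{- \frac{12079}{\left(59 - -4\right)^{2}} + \frac{-158 - 228}{-230 - 222} \cdot 45} = \sqrt{- \frac{12079}{\left(59 + 4\right)^{2}} + - \frac{386}{-452} \cdot 45} = \sqrt{- \frac{12079}{63^{2}} + \left(-386\right) \left(- \frac{1}{452}\right) 45} = \sqrt{- \frac{12079}{3969} + \frac{193}{226} \cdot 45} = \sqrt{\left(-12079\right) \frac{1}{3969} + \frac{8685}{226}} = \sqrt{- \frac{12079}{3969} + \frac{8685}{226}} = \sqrt{\frac{31740911}{896994}} = \frac{\sqrt{7173445886}}{14238}$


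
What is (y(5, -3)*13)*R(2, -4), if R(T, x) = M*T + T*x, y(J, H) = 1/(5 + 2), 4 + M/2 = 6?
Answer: 0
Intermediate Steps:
M = 4 (M = -8 + 2*6 = -8 + 12 = 4)
y(J, H) = ⅐ (y(J, H) = 1/7 = ⅐)
R(T, x) = 4*T + T*x
(y(5, -3)*13)*R(2, -4) = ((⅐)*13)*(2*(4 - 4)) = 13*(2*0)/7 = (13/7)*0 = 0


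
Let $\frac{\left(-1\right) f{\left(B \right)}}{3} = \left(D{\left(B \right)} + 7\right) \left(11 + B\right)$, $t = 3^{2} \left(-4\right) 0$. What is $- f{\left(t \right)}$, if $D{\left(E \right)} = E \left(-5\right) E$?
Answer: $231$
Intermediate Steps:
$D{\left(E \right)} = - 5 E^{2}$ ($D{\left(E \right)} = - 5 E E = - 5 E^{2}$)
$t = 0$ ($t = 9 \left(-4\right) 0 = \left(-36\right) 0 = 0$)
$f{\left(B \right)} = - 3 \left(7 - 5 B^{2}\right) \left(11 + B\right)$ ($f{\left(B \right)} = - 3 \left(- 5 B^{2} + 7\right) \left(11 + B\right) = - 3 \left(7 - 5 B^{2}\right) \left(11 + B\right)$)
$- f{\left(t \right)} = - (-231 - 0 + 15 \cdot 0^{3} + 165 \cdot 0^{2}) = - (-231 + 0 + 15 \cdot 0 + 165 \cdot 0) = - (-231 + 0 + 0 + 0) = \left(-1\right) \left(-231\right) = 231$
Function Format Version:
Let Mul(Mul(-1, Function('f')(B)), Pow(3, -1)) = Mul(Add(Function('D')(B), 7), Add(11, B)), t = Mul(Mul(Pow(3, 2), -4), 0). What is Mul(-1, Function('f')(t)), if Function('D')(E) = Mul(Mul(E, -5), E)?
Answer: 231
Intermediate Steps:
Function('D')(E) = Mul(-5, Pow(E, 2)) (Function('D')(E) = Mul(Mul(-5, E), E) = Mul(-5, Pow(E, 2)))
t = 0 (t = Mul(Mul(9, -4), 0) = Mul(-36, 0) = 0)
Function('f')(B) = Mul(-3, Add(7, Mul(-5, Pow(B, 2))), Add(11, B)) (Function('f')(B) = Mul(-3, Mul(Add(Mul(-5, Pow(B, 2)), 7), Add(11, B))) = Mul(-3, Mul(Add(7, Mul(-5, Pow(B, 2))), Add(11, B))) = Mul(-3, Add(7, Mul(-5, Pow(B, 2))), Add(11, B)))
Mul(-1, Function('f')(t)) = Mul(-1, Add(-231, Mul(-21, 0), Mul(15, Pow(0, 3)), Mul(165, Pow(0, 2)))) = Mul(-1, Add(-231, 0, Mul(15, 0), Mul(165, 0))) = Mul(-1, Add(-231, 0, 0, 0)) = Mul(-1, -231) = 231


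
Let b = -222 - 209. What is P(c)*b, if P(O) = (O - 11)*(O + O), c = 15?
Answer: -51720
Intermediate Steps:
P(O) = 2*O*(-11 + O) (P(O) = (-11 + O)*(2*O) = 2*O*(-11 + O))
b = -431
P(c)*b = (2*15*(-11 + 15))*(-431) = (2*15*4)*(-431) = 120*(-431) = -51720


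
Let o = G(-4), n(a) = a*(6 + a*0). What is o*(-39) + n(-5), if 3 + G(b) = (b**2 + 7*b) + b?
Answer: 711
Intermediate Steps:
n(a) = 6*a (n(a) = a*(6 + 0) = a*6 = 6*a)
G(b) = -3 + b**2 + 8*b (G(b) = -3 + ((b**2 + 7*b) + b) = -3 + (b**2 + 8*b) = -3 + b**2 + 8*b)
o = -19 (o = -3 + (-4)**2 + 8*(-4) = -3 + 16 - 32 = -19)
o*(-39) + n(-5) = -19*(-39) + 6*(-5) = 741 - 30 = 711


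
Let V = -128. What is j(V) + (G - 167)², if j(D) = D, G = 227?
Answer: 3472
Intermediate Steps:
j(V) + (G - 167)² = -128 + (227 - 167)² = -128 + 60² = -128 + 3600 = 3472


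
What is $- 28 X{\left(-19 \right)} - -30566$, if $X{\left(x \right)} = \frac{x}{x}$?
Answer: $30538$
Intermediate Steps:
$X{\left(x \right)} = 1$
$- 28 X{\left(-19 \right)} - -30566 = \left(-28\right) 1 - -30566 = -28 + 30566 = 30538$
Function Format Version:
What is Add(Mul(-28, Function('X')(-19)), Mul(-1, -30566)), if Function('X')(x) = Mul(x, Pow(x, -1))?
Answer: 30538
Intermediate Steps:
Function('X')(x) = 1
Add(Mul(-28, Function('X')(-19)), Mul(-1, -30566)) = Add(Mul(-28, 1), Mul(-1, -30566)) = Add(-28, 30566) = 30538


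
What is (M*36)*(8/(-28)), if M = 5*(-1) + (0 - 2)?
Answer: 72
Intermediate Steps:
M = -7 (M = -5 - 2 = -7)
(M*36)*(8/(-28)) = (-7*36)*(8/(-28)) = -2016*(-1)/28 = -252*(-2/7) = 72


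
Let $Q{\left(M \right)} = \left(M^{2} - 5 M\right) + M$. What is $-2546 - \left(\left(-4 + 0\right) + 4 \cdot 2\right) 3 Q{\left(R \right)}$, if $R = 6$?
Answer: $-2690$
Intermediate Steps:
$Q{\left(M \right)} = M^{2} - 4 M$
$-2546 - \left(\left(-4 + 0\right) + 4 \cdot 2\right) 3 Q{\left(R \right)} = -2546 - \left(\left(-4 + 0\right) + 4 \cdot 2\right) 3 \cdot 6 \left(-4 + 6\right) = -2546 - \left(-4 + 8\right) 3 \cdot 6 \cdot 2 = -2546 - 4 \cdot 3 \cdot 12 = -2546 - 12 \cdot 12 = -2546 - 144 = -2690$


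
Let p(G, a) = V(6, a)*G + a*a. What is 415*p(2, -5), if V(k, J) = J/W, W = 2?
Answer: 8300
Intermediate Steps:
V(k, J) = J/2
p(G, a) = a**2 + G*a/2 (p(G, a) = (a/2)*G + a*a = G*a/2 + a**2 = a**2 + G*a/2)
415*p(2, -5) = 415*((1/2)*(-5)*(2 + 2*(-5))) = 415*((1/2)*(-5)*(2 - 10)) = 415*((1/2)*(-5)*(-8)) = 415*20 = 8300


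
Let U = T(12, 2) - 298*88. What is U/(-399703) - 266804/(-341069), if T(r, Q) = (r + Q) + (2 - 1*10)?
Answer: 6083395066/7175068553 ≈ 0.84785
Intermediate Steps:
T(r, Q) = -8 + Q + r (T(r, Q) = (Q + r) + (2 - 10) = (Q + r) - 8 = -8 + Q + r)
U = -26218 (U = (-8 + 2 + 12) - 298*88 = 6 - 26224 = -26218)
U/(-399703) - 266804/(-341069) = -26218/(-399703) - 266804/(-341069) = -26218*(-1/399703) - 266804*(-1/341069) = 26218/399703 + 266804/341069 = 6083395066/7175068553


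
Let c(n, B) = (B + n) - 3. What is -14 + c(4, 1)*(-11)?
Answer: -36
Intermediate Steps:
c(n, B) = -3 + B + n
-14 + c(4, 1)*(-11) = -14 + (-3 + 1 + 4)*(-11) = -14 + 2*(-11) = -14 - 22 = -36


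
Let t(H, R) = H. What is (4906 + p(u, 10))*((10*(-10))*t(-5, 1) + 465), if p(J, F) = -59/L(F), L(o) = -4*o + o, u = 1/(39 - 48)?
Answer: 28417127/6 ≈ 4.7362e+6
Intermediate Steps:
u = -1/9 (u = 1/(-9) = -1/9 ≈ -0.11111)
L(o) = -3*o
p(J, F) = 59/(3*F) (p(J, F) = -59*(-1/(3*F)) = -(-59)/(3*F) = 59/(3*F))
(4906 + p(u, 10))*((10*(-10))*t(-5, 1) + 465) = (4906 + (59/3)/10)*((10*(-10))*(-5) + 465) = (4906 + (59/3)*(1/10))*(-100*(-5) + 465) = (4906 + 59/30)*(500 + 465) = (147239/30)*965 = 28417127/6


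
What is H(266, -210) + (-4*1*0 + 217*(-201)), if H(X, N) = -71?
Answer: -43688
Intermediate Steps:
H(266, -210) + (-4*1*0 + 217*(-201)) = -71 + (-4*1*0 + 217*(-201)) = -71 + (-4*0 - 43617) = -71 + (0 - 43617) = -71 - 43617 = -43688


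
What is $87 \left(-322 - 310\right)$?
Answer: $-54984$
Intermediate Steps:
$87 \left(-322 - 310\right) = 87 \left(-632\right) = -54984$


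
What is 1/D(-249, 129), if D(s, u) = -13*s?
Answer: 1/3237 ≈ 0.00030893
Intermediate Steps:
1/D(-249, 129) = 1/(-13*(-249)) = 1/3237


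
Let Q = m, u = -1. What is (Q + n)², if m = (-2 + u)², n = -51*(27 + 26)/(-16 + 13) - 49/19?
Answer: 297252081/361 ≈ 8.2341e+5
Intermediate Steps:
n = 17070/19 (n = -51/((-3/53)) - 49*1/19 = -51/((-3*1/53)) - 49/19 = -51/(-3/53) - 49/19 = -51*(-53/3) - 49/19 = 901 - 49/19 = 17070/19 ≈ 898.42)
m = 9 (m = (-2 - 1)² = (-3)² = 9)
Q = 9
(Q + n)² = (9 + 17070/19)² = (17241/19)² = 297252081/361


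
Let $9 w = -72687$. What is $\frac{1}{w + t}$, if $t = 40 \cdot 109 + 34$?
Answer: $- \frac{3}{11047} \approx -0.00027157$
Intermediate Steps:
$w = - \frac{24229}{3}$ ($w = \frac{1}{9} \left(-72687\right) = - \frac{24229}{3} \approx -8076.3$)
$t = 4394$ ($t = 4360 + 34 = 4394$)
$\frac{1}{w + t} = \frac{1}{- \frac{24229}{3} + 4394} = \frac{1}{- \frac{11047}{3}} = - \frac{3}{11047}$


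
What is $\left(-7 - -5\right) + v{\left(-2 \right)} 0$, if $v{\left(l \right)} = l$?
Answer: $-2$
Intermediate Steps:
$\left(-7 - -5\right) + v{\left(-2 \right)} 0 = \left(-7 - -5\right) - 0 = \left(-7 + 5\right) + 0 = -2 + 0 = -2$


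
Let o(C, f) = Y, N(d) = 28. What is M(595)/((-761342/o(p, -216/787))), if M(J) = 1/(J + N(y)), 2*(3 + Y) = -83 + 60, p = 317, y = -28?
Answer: 29/948632132 ≈ 3.0570e-8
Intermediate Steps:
Y = -29/2 (Y = -3 + (-83 + 60)/2 = -3 + (1/2)*(-23) = -3 - 23/2 = -29/2 ≈ -14.500)
o(C, f) = -29/2
M(J) = 1/(28 + J) (M(J) = 1/(J + 28) = 1/(28 + J))
M(595)/((-761342/o(p, -216/787))) = 1/((28 + 595)*((-761342/(-29/2)))) = 1/(623*((-761342*(-2/29)))) = 1/(623*(1522684/29)) = (1/623)*(29/1522684) = 29/948632132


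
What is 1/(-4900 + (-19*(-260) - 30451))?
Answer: -1/30411 ≈ -3.2883e-5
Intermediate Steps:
1/(-4900 + (-19*(-260) - 30451)) = 1/(-4900 + (4940 - 30451)) = 1/(-4900 - 25511) = 1/(-30411) = -1/30411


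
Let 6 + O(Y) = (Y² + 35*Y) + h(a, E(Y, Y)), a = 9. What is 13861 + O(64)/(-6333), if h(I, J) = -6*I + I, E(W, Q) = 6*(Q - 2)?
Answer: 29258476/2111 ≈ 13860.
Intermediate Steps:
E(W, Q) = -12 + 6*Q (E(W, Q) = 6*(-2 + Q) = -12 + 6*Q)
h(I, J) = -5*I
O(Y) = -51 + Y² + 35*Y (O(Y) = -6 + ((Y² + 35*Y) - 5*9) = -6 + ((Y² + 35*Y) - 45) = -6 + (-45 + Y² + 35*Y) = -51 + Y² + 35*Y)
13861 + O(64)/(-6333) = 13861 + (-51 + 64² + 35*64)/(-6333) = 13861 + (-51 + 4096 + 2240)*(-1/6333) = 13861 + 6285*(-1/6333) = 13861 - 2095/2111 = 29258476/2111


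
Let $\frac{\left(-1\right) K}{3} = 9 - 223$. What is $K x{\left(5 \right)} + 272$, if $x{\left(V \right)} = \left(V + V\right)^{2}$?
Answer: $64472$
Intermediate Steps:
$K = 642$ ($K = - 3 \left(9 - 223\right) = \left(-3\right) \left(-214\right) = 642$)
$x{\left(V \right)} = 4 V^{2}$ ($x{\left(V \right)} = \left(2 V\right)^{2} = 4 V^{2}$)
$K x{\left(5 \right)} + 272 = 642 \cdot 4 \cdot 5^{2} + 272 = 642 \cdot 4 \cdot 25 + 272 = 642 \cdot 100 + 272 = 64200 + 272 = 64472$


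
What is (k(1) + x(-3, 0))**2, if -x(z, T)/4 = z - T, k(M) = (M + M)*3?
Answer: 324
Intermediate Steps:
k(M) = 6*M (k(M) = (2*M)*3 = 6*M)
x(z, T) = -4*z + 4*T (x(z, T) = -4*(z - T) = -4*z + 4*T)
(k(1) + x(-3, 0))**2 = (6*1 + (-4*(-3) + 4*0))**2 = (6 + (12 + 0))**2 = (6 + 12)**2 = 18**2 = 324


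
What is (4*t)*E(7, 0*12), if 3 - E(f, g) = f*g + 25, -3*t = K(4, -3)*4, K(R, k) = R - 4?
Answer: 0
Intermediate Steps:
K(R, k) = -4 + R
t = 0 (t = -(-4 + 4)*4/3 = -0*4 = -⅓*0 = 0)
E(f, g) = -22 - f*g (E(f, g) = 3 - (f*g + 25) = 3 - (25 + f*g) = 3 + (-25 - f*g) = -22 - f*g)
(4*t)*E(7, 0*12) = (4*0)*(-22 - 1*7*0*12) = 0*(-22 - 1*7*0) = 0*(-22 + 0) = 0*(-22) = 0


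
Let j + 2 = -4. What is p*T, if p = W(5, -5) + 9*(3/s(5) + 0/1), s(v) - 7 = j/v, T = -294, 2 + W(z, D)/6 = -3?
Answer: 216090/29 ≈ 7451.4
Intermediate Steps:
j = -6 (j = -2 - 4 = -6)
W(z, D) = -30 (W(z, D) = -12 + 6*(-3) = -12 - 18 = -30)
s(v) = 7 - 6/v
p = -735/29 (p = -30 + 9*(3/(7 - 6/5) + 0/1) = -30 + 9*(3/(7 - 6*⅕) + 0*1) = -30 + 9*(3/(7 - 6/5) + 0) = -30 + 9*(3/(29/5) + 0) = -30 + 9*(3*(5/29) + 0) = -30 + 9*(15/29 + 0) = -30 + 9*(15/29) = -30 + 135/29 = -735/29 ≈ -25.345)
p*T = -735/29*(-294) = 216090/29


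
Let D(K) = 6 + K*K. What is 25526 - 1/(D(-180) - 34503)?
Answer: 53528023/2097 ≈ 25526.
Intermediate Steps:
D(K) = 6 + K²
25526 - 1/(D(-180) - 34503) = 25526 - 1/((6 + (-180)²) - 34503) = 25526 - 1/((6 + 32400) - 34503) = 25526 - 1/(32406 - 34503) = 25526 - 1/(-2097) = 25526 - 1*(-1/2097) = 25526 + 1/2097 = 53528023/2097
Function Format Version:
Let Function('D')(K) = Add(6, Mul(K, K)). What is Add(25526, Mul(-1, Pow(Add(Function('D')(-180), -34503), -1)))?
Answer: Rational(53528023, 2097) ≈ 25526.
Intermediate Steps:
Function('D')(K) = Add(6, Pow(K, 2))
Add(25526, Mul(-1, Pow(Add(Function('D')(-180), -34503), -1))) = Add(25526, Mul(-1, Pow(Add(Add(6, Pow(-180, 2)), -34503), -1))) = Add(25526, Mul(-1, Pow(Add(Add(6, 32400), -34503), -1))) = Add(25526, Mul(-1, Pow(Add(32406, -34503), -1))) = Add(25526, Mul(-1, Pow(-2097, -1))) = Add(25526, Mul(-1, Rational(-1, 2097))) = Add(25526, Rational(1, 2097)) = Rational(53528023, 2097)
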